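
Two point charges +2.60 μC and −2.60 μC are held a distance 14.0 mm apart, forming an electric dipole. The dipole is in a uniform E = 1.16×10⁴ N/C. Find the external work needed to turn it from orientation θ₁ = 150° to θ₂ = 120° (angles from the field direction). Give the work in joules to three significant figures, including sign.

W ≈ -1.55×10⁻⁴ J

Dipole moment p = qd = (2.60×10⁻⁶ C)(0.0140 m) = 3.64×10⁻⁸ C·m.
W_ext = ΔU = U(θ₂) − U(θ₁) = −pE cosθ₂ − (−pE cosθ₁) = pE(cosθ₁ − cosθ₂).
W = (3.64×10⁻⁸)(1.16×10⁴)·(cos150° − cos120°) = (4.222×10⁻⁴)·(-0.3660) = -1.546×10⁻⁴ J.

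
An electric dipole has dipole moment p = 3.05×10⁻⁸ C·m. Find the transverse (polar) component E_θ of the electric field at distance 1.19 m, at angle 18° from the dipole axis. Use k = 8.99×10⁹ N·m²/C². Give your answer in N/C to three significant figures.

E_θ ≈ 50.3 N/C

For a dipole, E_θ = (kp sinθ)/r³.
kp/r³ = (8.99×10⁹)(3.05×10⁻⁸)/(1.19)³ = 162.7 N/C.
E_θ = 162.7·sin18° = 50.28 N/C.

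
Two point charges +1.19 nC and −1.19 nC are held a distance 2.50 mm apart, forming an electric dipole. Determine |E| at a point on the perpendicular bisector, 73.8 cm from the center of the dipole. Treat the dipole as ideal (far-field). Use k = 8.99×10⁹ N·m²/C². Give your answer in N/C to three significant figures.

E ≈ 0.0665 N/C

Dipole moment p = qd = (1.19×10⁻⁹ C)(0.00250 m) = 2.975×10⁻¹² C·m.
On the perpendicular bisector E = kp/r³ (half the axial value at the same distance).
E = (8.99×10⁹)(2.975×10⁻¹²) / (0.738)³ = 0.06654 N/C.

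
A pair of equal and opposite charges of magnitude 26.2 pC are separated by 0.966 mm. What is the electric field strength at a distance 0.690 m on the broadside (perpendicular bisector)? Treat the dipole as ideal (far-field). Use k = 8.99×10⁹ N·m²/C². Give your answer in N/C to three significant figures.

Dipole moment p = qd = (2.62×10⁻¹¹ C)(9.66×10⁻⁴ m) = 2.531×10⁻¹⁴ C·m.
In the equatorial plane E = kp/r³.
E = (8.99×10⁹)(2.531×10⁻¹⁴) / (0.690)³ = 6.926×10⁻⁴ N/C.

E ≈ 6.93×10⁻⁴ N/C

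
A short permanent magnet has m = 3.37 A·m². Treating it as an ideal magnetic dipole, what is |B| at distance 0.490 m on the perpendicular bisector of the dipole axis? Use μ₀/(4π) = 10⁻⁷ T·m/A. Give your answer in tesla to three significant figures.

B ≈ 2.86×10⁻⁶ T

In the equatorial plane B = (μ₀/4π)·m/r³ (half the axial value).
B = (10⁻⁷)·(3.37) / (0.490)³ = 2.864×10⁻⁶ T.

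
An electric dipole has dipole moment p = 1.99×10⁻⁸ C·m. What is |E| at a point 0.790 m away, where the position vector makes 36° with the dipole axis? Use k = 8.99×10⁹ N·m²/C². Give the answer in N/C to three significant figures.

At angle θ the dipole field magnitude is E = (kp/r³)·√(1 + 3cos²θ).
kp/r³ = (8.99×10⁹)(1.99×10⁻⁸) / (0.790)³ = 362.9 N/C.
√(1 + 3cos²36°) = √(1 + 3·0.6545) = √2.9635 ≈ 1.7215.
E ≈ 362.9 × 1.721 = 624.6 N/C.

E ≈ 625 N/C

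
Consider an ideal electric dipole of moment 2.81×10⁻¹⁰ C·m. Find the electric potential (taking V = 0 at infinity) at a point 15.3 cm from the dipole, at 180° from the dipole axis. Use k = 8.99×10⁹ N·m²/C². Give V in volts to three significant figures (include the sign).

The dipole potential is V = kp cosθ / r².
V = (8.99×10⁹)(2.81×10⁻¹⁰)·cos180° / (0.153)² = -107.9 V.

V ≈ -108 V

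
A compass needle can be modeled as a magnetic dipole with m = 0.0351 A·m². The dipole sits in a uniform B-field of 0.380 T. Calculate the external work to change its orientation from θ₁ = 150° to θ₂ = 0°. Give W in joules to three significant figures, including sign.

W ≈ -0.0249 J

W_ext = ΔU = −mB cosθ₂ + mB cosθ₁ = mB(cosθ₁ − cosθ₂).
W = (0.0351)(0.380)·(cos150° − cos0°) = (0.01334)·(-1.8660) = -0.02489 J.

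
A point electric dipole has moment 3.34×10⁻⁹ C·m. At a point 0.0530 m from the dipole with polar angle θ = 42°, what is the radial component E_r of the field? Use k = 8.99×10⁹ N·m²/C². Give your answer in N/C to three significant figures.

For a dipole, E_r = (2kp cosθ)/r³.
kp/r³ = (8.99×10⁹)(3.34×10⁻⁹)/(0.0530)³ = 2.017×10⁵ N/C.
E_r = 2·2.017×10⁵·cos42° = 2.998×10⁵ N/C.

E_r ≈ 3.00×10⁵ N/C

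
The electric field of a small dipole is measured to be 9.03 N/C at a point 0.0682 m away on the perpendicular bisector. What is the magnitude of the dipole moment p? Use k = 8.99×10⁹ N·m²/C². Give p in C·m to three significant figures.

p ≈ 3.19×10⁻¹³ C·m

In the equatorial plane E = kp/r³, so p = Er³/(k).
p = (9.03)·(0.0682)³ / (8.99×10⁹) = 3.186×10⁻¹³ C·m.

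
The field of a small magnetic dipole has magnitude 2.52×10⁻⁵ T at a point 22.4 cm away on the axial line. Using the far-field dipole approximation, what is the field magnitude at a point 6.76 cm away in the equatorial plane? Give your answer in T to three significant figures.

B ≈ 4.58×10⁻⁴ T

Dipole fields scale as 1/r³ in the far field.
The axial field is twice the equatorial field at the same r, so the geometry factor is 1/2.
B₂ = B₁ · (1/2) · (r₁/r₂)³ = 2.52×10⁻⁵ · 0.5 · (22.4/6.76)³.
(r₁/r₂)³ = (3.314)³ = 36.38.
B₂ ≈ 4.584×10⁻⁴ T.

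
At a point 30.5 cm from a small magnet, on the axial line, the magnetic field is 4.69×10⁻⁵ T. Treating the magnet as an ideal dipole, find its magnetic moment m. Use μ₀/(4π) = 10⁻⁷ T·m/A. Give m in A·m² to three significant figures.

m ≈ 6.65 A·m²

On axis B = (μ₀/4π)·2m/r³, so m = Br³·4π/(μ₀·2).
m = (4.69×10⁻⁵)·(0.305)³ / (2·10⁻⁷) = 6.653 A·m².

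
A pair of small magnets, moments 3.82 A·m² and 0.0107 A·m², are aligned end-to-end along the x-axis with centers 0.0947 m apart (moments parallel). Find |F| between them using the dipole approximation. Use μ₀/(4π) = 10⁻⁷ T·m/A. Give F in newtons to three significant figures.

On-axis B of dipole 1: B = (μ₀/4π)·2m₁/r³. Force on dipole 2: F = m₂·dB/dr.
dB/dr = −(μ₀/4π)·6m₁/r⁴, so |F| = (μ₀/4π)·6m₁m₂/r⁴.
F = 6(10⁻⁷)(3.82)(0.0107)/(0.0947)⁴ = 3.049×10⁻⁴ N.

F ≈ 3.05×10⁻⁴ N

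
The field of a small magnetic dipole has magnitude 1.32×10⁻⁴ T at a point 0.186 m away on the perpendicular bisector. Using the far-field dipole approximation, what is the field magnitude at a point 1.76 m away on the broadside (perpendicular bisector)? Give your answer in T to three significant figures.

B ≈ 1.56×10⁻⁷ T

Dipole fields scale as 1/r³ in the far field; the geometry is the same at both points.
B₂ = B₁ · (r₁/r₂)³ = 1.32×10⁻⁴ · (0.186/1.76)³.
(r₁/r₂)³ = (0.1057)³ = 0.00118.
B₂ ≈ 1.558×10⁻⁷ T.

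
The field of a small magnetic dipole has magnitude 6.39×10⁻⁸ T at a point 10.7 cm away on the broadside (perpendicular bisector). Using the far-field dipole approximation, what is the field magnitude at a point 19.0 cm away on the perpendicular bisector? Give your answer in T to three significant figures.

B ≈ 1.14×10⁻⁸ T

Dipole fields scale as 1/r³ in the far field; the geometry is the same at both points.
B₂ = B₁ · (r₁/r₂)³ = 6.39×10⁻⁸ · (10.7/19.0)³.
(r₁/r₂)³ = (0.5632)³ = 0.1786.
B₂ ≈ 1.141×10⁻⁸ T.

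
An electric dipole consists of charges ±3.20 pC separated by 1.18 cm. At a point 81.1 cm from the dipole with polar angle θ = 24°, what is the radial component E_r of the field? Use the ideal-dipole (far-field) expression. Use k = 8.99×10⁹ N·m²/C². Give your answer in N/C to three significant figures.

E_r ≈ 0.00116 N/C

Dipole moment p = qd = (3.20×10⁻¹² C)(0.0118 m) = 3.776×10⁻¹⁴ C·m.
For a dipole, E_r = (2kp cosθ)/r³.
kp/r³ = (8.99×10⁹)(3.776×10⁻¹⁴)/(0.811)³ = 6.364×10⁻⁴ N/C.
E_r = 2·6.364×10⁻⁴·cos24° = 0.001163 N/C.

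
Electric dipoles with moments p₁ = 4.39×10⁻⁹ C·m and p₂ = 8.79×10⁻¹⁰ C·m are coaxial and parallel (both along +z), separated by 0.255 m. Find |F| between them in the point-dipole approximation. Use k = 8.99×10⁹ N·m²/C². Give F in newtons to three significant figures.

F ≈ 4.92×10⁻⁵ N

On-axis field of dipole 1 at distance r: E = 2kp₁/r³. Force on dipole 2 is F = p₂·dE/dr (gradient along axis).
dE/dr = −6kp₁/r⁴, so |F| = 6kp₁p₂/r⁴ (attractive for aligned moments).
F = 6(8.99×10⁹)(4.39×10⁻⁹)(8.79×10⁻¹⁰)/(0.255)⁴ = 4.923×10⁻⁵ N.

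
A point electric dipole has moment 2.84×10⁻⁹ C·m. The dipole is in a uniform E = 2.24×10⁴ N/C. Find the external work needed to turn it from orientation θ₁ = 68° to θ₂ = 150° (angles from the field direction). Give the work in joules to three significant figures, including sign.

W_ext = ΔU = U(θ₂) − U(θ₁) = −pE cosθ₂ − (−pE cosθ₁) = pE(cosθ₁ − cosθ₂).
W = (2.84×10⁻⁹)(2.24×10⁴)·(cos68° − cos150°) = (6.362×10⁻⁵)·(+1.2406) = 7.892×10⁻⁵ J.

W ≈ 7.89×10⁻⁵ J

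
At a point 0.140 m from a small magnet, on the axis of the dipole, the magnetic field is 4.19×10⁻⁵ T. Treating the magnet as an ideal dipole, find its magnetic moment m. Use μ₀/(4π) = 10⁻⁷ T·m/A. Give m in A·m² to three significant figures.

On axis B = (μ₀/4π)·2m/r³, so m = Br³·4π/(μ₀·2).
m = (4.19×10⁻⁵)·(0.140)³ / (2·10⁻⁷) = 0.5749 A·m².

m ≈ 0.575 A·m²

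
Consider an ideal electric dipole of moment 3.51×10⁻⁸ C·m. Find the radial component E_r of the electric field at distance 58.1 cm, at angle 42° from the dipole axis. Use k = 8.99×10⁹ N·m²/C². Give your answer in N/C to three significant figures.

For a dipole, E_r = (2kp cosθ)/r³.
kp/r³ = (8.99×10⁹)(3.51×10⁻⁸)/(0.581)³ = 1609 N/C.
E_r = 2·1609·cos42° = 2391 N/C.

E_r ≈ 2390 N/C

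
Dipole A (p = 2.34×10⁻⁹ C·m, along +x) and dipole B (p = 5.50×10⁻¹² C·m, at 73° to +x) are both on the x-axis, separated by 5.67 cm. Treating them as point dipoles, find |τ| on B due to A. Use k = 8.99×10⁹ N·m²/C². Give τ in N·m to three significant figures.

τ ≈ 1.21×10⁻⁶ N·m

The second dipole sits on the axis of the first, so the field there is axial: E₁ = 2kp₁/r³ along +x.
E₁ = 2(8.99×10⁹)(2.34×10⁻⁹)/(0.0567)³ = 2.308×10⁵ N/C.
Torque on the second dipole: τ = p₂ E₁ sinθ.
τ = (5.50×10⁻¹²)(2.308×10⁵)·sin73° = 1.214×10⁻⁶ N·m.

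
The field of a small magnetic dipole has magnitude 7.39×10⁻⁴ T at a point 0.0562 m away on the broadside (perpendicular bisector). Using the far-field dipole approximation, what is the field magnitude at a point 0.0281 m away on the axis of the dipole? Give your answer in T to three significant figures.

B ≈ 0.0118 T

Dipole fields scale as 1/r³ in the far field.
The axial field is twice the equatorial field at the same r, so the geometry factor is 2/1.
B₂ = B₁ · (2/1) · (r₁/r₂)³ = 7.39×10⁻⁴ · 2 · (0.0562/0.0281)³.
(r₁/r₂)³ = (2)³ = 8.
B₂ ≈ 0.01182 T.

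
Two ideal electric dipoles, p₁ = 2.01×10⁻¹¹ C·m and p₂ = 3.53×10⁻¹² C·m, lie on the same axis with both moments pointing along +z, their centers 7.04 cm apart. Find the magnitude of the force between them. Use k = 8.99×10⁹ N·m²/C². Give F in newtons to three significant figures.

On-axis field of dipole 1 at distance r: E = 2kp₁/r³. Force on dipole 2 is F = p₂·dE/dr (gradient along axis).
dE/dr = −6kp₁/r⁴, so |F| = 6kp₁p₂/r⁴ (attractive for aligned moments).
F = 6(8.99×10⁹)(2.01×10⁻¹¹)(3.53×10⁻¹²)/(0.0704)⁴ = 1.558×10⁻⁷ N.

F ≈ 1.56×10⁻⁷ N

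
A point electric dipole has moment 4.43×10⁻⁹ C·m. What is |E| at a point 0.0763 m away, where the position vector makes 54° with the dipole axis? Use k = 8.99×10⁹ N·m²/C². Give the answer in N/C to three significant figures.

At angle θ the dipole field magnitude is E = (kp/r³)·√(1 + 3cos²θ).
kp/r³ = (8.99×10⁹)(4.43×10⁻⁹) / (0.0763)³ = 8.966×10⁴ N/C.
√(1 + 3cos²54°) = √(1 + 3·0.3455) = √2.0365 ≈ 1.4271.
E ≈ 8.966×10⁴ × 1.427 = 1.279×10⁵ N/C.

E ≈ 1.28×10⁵ N/C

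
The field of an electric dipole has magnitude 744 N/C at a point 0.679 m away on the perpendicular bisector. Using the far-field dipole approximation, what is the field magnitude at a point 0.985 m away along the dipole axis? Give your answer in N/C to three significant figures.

E ≈ 487 N/C

Dipole fields scale as 1/r³ in the far field.
The axial field is twice the equatorial field at the same r, so the geometry factor is 2/1.
E₂ = E₁ · (2/1) · (r₁/r₂)³ = 744 · 2 · (0.679/0.985)³.
(r₁/r₂)³ = (0.6893)³ = 0.3276.
E₂ ≈ 487.4 N/C.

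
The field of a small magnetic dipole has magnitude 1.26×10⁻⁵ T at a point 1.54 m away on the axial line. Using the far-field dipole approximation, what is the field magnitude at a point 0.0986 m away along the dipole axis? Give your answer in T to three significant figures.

Dipole fields scale as 1/r³ in the far field; the geometry is the same at both points.
B₂ = B₁ · (r₁/r₂)³ = 1.26×10⁻⁵ · (1.54/0.0986)³.
(r₁/r₂)³ = (15.62)³ = 3810.
B₂ ≈ 0.04801 T.

B ≈ 0.0480 T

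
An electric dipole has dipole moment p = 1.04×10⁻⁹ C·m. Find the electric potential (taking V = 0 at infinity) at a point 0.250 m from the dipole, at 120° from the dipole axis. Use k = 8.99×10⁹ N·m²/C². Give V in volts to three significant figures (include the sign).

V ≈ -74.8 V

The dipole potential is V = kp cosθ / r².
V = (8.99×10⁹)(1.04×10⁻⁹)·cos120° / (0.250)² = -74.80 V.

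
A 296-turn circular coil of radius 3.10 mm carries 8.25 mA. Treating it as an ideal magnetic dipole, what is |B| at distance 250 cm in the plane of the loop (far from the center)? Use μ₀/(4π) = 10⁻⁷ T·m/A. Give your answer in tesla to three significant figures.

m = NIA = NIπa² = 296·(0.00825)·π·(0.00310)² = 7.373×10⁻⁵ A·m².
In the equatorial plane B = (μ₀/4π)·m/r³ (half the axial value).
B = (10⁻⁷)·(7.373×10⁻⁵) / (2.50)³ = 4.719×10⁻¹³ T.

B ≈ 4.72×10⁻¹³ T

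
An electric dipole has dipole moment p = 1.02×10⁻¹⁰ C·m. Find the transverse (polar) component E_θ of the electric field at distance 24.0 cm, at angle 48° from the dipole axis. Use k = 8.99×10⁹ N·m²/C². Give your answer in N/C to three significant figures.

For a dipole, E_θ = (kp sinθ)/r³.
kp/r³ = (8.99×10⁹)(1.02×10⁻¹⁰)/(0.240)³ = 66.33 N/C.
E_θ = 66.33·sin48° = 49.29 N/C.

E_θ ≈ 49.3 N/C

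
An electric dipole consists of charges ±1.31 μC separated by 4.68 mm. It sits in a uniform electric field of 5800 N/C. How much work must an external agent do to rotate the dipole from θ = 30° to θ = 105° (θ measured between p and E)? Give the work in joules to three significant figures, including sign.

Dipole moment p = qd = (1.31×10⁻⁶ C)(0.00468 m) = 6.131×10⁻⁹ C·m.
W_ext = ΔU = U(θ₂) − U(θ₁) = −pE cosθ₂ − (−pE cosθ₁) = pE(cosθ₁ − cosθ₂).
W = (6.131×10⁻⁹)(5800)·(cos30° − cos105°) = (3.556×10⁻⁵)·(+1.1248) = 4.000×10⁻⁵ J.

W ≈ 4.00×10⁻⁵ J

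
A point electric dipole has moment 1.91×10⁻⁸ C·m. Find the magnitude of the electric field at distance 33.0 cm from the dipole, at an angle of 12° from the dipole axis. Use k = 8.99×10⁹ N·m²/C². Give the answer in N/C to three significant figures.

At angle θ the dipole field magnitude is E = (kp/r³)·√(1 + 3cos²θ).
kp/r³ = (8.99×10⁹)(1.91×10⁻⁸) / (0.330)³ = 4778 N/C.
√(1 + 3cos²12°) = √(1 + 3·0.9568) = √3.8703 ≈ 1.9673.
E ≈ 4778 × 1.967 = 9400 N/C.

E ≈ 9400 N/C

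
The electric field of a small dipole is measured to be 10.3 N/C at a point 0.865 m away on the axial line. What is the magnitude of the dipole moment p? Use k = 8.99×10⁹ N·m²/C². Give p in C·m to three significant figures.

On axis E = 2kp/r³, so p = Er³/(2k).
p = (10.3)·(0.865)³ / (2·8.99×10⁹) = 3.708×10⁻¹⁰ C·m.

p ≈ 3.71×10⁻¹⁰ C·m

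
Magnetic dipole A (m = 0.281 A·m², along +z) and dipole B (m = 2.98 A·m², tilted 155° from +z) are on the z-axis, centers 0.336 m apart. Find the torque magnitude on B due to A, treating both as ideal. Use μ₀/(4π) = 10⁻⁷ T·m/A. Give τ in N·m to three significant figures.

τ ≈ 1.87×10⁻⁶ N·m

Dipole B is on the axis of dipole A, so B₁ there is axial: B₁ = (μ₀/4π)·2m₁/r³ along +z.
B₁ = 2(10⁻⁷)(0.281)/(0.336)³ = 1.482×10⁻⁶ T.
τ = m₂ B₁ sinθ.
τ = (2.98)(1.482×10⁻⁶)·sin155° = 1.866×10⁻⁶ N·m.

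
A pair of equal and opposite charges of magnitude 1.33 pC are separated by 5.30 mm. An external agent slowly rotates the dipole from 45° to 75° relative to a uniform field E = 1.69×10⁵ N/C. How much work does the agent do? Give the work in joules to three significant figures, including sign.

Dipole moment p = qd = (1.33×10⁻¹² C)(0.00530 m) = 7.049×10⁻¹⁵ C·m.
W_ext = ΔU = U(θ₂) − U(θ₁) = −pE cosθ₂ − (−pE cosθ₁) = pE(cosθ₁ − cosθ₂).
W = (7.049×10⁻¹⁵)(1.69×10⁵)·(cos45° − cos75°) = (1.191×10⁻⁹)·(+0.4483) = 5.340×10⁻¹⁰ J.

W ≈ 5.34×10⁻¹⁰ J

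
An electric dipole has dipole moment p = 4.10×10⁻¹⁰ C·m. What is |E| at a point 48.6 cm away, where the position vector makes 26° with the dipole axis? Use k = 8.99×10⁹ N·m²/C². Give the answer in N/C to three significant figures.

E ≈ 59.4 N/C

At angle θ the dipole field magnitude is E = (kp/r³)·√(1 + 3cos²θ).
kp/r³ = (8.99×10⁹)(4.10×10⁻¹⁰) / (0.486)³ = 32.11 N/C.
√(1 + 3cos²26°) = √(1 + 3·0.8078) = √3.4235 ≈ 1.8503.
E ≈ 32.11 × 1.850 = 59.41 N/C.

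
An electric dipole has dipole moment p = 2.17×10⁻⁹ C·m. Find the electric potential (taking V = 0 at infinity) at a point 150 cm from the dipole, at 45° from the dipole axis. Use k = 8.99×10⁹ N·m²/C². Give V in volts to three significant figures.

The dipole potential is V = kp cosθ / r².
V = (8.99×10⁹)(2.17×10⁻⁹)·cos45° / (1.50)² = 6.131 V.

V ≈ 6.13 V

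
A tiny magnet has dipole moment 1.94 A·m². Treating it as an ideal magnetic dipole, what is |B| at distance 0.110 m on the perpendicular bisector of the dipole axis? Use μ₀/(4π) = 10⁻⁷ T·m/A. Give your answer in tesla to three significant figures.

B ≈ 1.46×10⁻⁴ T

In the equatorial plane B = (μ₀/4π)·m/r³ (half the axial value).
B = (10⁻⁷)·(1.94) / (0.110)³ = 1.458×10⁻⁴ T.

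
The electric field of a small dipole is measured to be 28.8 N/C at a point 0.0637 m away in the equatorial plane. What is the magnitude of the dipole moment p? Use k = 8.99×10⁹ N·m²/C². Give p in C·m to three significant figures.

p ≈ 8.28×10⁻¹³ C·m

In the equatorial plane E = kp/r³, so p = Er³/(k).
p = (28.8)·(0.0637)³ / (8.99×10⁹) = 8.280×10⁻¹³ C·m.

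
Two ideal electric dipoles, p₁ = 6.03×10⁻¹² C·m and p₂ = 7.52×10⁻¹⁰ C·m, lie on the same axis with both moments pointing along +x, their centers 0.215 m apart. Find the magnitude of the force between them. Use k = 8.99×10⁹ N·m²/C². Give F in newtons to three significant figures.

On-axis field of dipole 1 at distance r: E = 2kp₁/r³. Force on dipole 2 is F = p₂·dE/dr (gradient along axis).
dE/dr = −6kp₁/r⁴, so |F| = 6kp₁p₂/r⁴ (attractive for aligned moments).
F = 6(8.99×10⁹)(6.03×10⁻¹²)(7.52×10⁻¹⁰)/(0.215)⁴ = 1.145×10⁻⁷ N.

F ≈ 1.14×10⁻⁷ N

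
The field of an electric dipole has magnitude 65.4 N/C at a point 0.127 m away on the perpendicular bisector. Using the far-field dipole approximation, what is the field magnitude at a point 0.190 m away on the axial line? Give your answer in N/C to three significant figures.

E ≈ 39.1 N/C

Dipole fields scale as 1/r³ in the far field.
The axial field is twice the equatorial field at the same r, so the geometry factor is 2/1.
E₂ = E₁ · (2/1) · (r₁/r₂)³ = 65.4 · 2 · (0.127/0.190)³.
(r₁/r₂)³ = (0.6684)³ = 0.2986.
E₂ ≈ 39.06 N/C.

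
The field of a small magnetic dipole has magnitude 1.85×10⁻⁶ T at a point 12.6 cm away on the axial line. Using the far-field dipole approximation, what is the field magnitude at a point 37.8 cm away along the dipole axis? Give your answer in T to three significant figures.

Dipole fields scale as 1/r³ in the far field; the geometry is the same at both points.
B₂ = B₁ · (r₁/r₂)³ = 1.85×10⁻⁶ · (12.6/37.8)³.
(r₁/r₂)³ = (0.3333)³ = 0.03704.
B₂ ≈ 6.852×10⁻⁸ T.

B ≈ 6.85×10⁻⁸ T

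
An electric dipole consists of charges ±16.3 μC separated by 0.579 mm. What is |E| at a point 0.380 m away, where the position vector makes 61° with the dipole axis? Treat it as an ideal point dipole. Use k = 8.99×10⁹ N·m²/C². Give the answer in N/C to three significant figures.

E ≈ 2020 N/C

Dipole moment p = qd = (1.63×10⁻⁵ C)(5.79×10⁻⁴ m) = 9.438×10⁻⁹ C·m.
At angle θ the dipole field magnitude is E = (kp/r³)·√(1 + 3cos²θ).
kp/r³ = (8.99×10⁹)(9.438×10⁻⁹) / (0.380)³ = 1546 N/C.
√(1 + 3cos²61°) = √(1 + 3·0.2350) = √1.7051 ≈ 1.3058.
E ≈ 1546 × 1.306 = 2019 N/C.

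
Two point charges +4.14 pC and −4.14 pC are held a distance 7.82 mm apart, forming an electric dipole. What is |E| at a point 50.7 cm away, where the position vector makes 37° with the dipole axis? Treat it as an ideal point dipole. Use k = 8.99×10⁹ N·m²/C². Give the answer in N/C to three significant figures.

E ≈ 0.00381 N/C

Dipole moment p = qd = (4.14×10⁻¹² C)(0.00782 m) = 3.237×10⁻¹⁴ C·m.
At angle θ the dipole field magnitude is E = (kp/r³)·√(1 + 3cos²θ).
kp/r³ = (8.99×10⁹)(3.237×10⁻¹⁴) / (0.507)³ = 0.002233 N/C.
√(1 + 3cos²37°) = √(1 + 3·0.6378) = √2.9135 ≈ 1.7069.
E ≈ 0.002233 × 1.707 = 0.003811 N/C.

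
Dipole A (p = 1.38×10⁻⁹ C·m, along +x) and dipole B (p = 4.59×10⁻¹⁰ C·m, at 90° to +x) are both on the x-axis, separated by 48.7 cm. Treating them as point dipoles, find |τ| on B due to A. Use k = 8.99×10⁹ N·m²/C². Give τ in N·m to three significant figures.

τ ≈ 9.86×10⁻⁸ N·m

The second dipole sits on the axis of the first, so the field there is axial: E₁ = 2kp₁/r³ along +x.
E₁ = 2(8.99×10⁹)(1.38×10⁻⁹)/(0.487)³ = 214.8 N/C.
Torque on the second dipole: τ = p₂ E₁ sinθ.
τ = (4.59×10⁻¹⁰)(214.8)·sin90° = 9.860×10⁻⁸ N·m.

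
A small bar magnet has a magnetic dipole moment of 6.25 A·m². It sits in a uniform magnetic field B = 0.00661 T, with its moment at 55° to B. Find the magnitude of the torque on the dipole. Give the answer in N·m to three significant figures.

τ ≈ 0.0338 N·m

Torque on a magnetic dipole: τ = mB sinθ.
τ = (6.25)(0.00661)·sin55° = 0.03384 N·m.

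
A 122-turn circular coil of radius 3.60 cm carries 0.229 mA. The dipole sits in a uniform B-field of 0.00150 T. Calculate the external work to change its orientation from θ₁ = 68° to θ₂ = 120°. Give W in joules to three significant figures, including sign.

W ≈ 1.49×10⁻⁷ J

m = NIA = NIπa² = 122·(2.29×10⁻⁴)·π·(0.0360)² = 1.137×10⁻⁴ A·m².
W_ext = ΔU = −mB cosθ₂ + mB cosθ₁ = mB(cosθ₁ − cosθ₂).
W = (1.137×10⁻⁴)(0.00150)·(cos68° − cos120°) = (1.706×10⁻⁷)·(+0.8746) = 1.492×10⁻⁷ J.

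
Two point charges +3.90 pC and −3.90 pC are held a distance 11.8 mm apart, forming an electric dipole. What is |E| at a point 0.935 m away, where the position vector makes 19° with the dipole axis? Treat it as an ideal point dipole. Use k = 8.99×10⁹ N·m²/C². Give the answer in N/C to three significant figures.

E ≈ 9.71×10⁻⁴ N/C

Dipole moment p = qd = (3.90×10⁻¹² C)(0.0118 m) = 4.602×10⁻¹⁴ C·m.
At angle θ the dipole field magnitude is E = (kp/r³)·√(1 + 3cos²θ).
kp/r³ = (8.99×10⁹)(4.602×10⁻¹⁴) / (0.935)³ = 5.061×10⁻⁴ N/C.
√(1 + 3cos²19°) = √(1 + 3·0.8940) = √3.6820 ≈ 1.9189.
E ≈ 5.061×10⁻⁴ × 1.919 = 9.712×10⁻⁴ N/C.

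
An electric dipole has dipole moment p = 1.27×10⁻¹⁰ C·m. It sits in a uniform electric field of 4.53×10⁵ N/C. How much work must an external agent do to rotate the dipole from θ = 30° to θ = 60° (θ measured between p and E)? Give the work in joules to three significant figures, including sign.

W ≈ 2.11×10⁻⁵ J

W_ext = ΔU = U(θ₂) − U(θ₁) = −pE cosθ₂ − (−pE cosθ₁) = pE(cosθ₁ − cosθ₂).
W = (1.27×10⁻¹⁰)(4.53×10⁵)·(cos30° − cos60°) = (5.753×10⁻⁵)·(+0.3660) = 2.106×10⁻⁵ J.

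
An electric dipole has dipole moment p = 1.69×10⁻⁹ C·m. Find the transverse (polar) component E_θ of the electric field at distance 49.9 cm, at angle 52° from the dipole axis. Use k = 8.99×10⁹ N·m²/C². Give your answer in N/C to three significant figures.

For a dipole, E_θ = (kp sinθ)/r³.
kp/r³ = (8.99×10⁹)(1.69×10⁻⁹)/(0.499)³ = 122.3 N/C.
E_θ = 122.3·sin52° = 96.36 N/C.

E_θ ≈ 96.4 N/C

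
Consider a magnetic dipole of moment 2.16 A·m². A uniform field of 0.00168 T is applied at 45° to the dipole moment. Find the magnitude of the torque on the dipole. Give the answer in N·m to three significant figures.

τ ≈ 0.00257 N·m

Torque on a magnetic dipole: τ = mB sinθ.
τ = (2.16)(0.00168)·sin45° = 0.002566 N·m.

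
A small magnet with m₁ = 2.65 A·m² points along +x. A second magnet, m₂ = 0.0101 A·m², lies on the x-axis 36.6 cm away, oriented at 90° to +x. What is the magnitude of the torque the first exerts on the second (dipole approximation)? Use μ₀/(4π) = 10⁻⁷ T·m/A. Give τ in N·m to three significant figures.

Dipole B is on the axis of dipole A, so B₁ there is axial: B₁ = (μ₀/4π)·2m₁/r³ along +x.
B₁ = 2(10⁻⁷)(2.65)/(0.366)³ = 1.081×10⁻⁵ T.
τ = m₂ B₁ sinθ.
τ = (0.0101)(1.081×10⁻⁵)·sin90° = 1.092×10⁻⁷ N·m.

τ ≈ 1.09×10⁻⁷ N·m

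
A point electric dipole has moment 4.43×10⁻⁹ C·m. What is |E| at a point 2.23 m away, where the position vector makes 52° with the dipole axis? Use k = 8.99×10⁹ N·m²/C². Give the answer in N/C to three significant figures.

At angle θ the dipole field magnitude is E = (kp/r³)·√(1 + 3cos²θ).
kp/r³ = (8.99×10⁹)(4.43×10⁻⁹) / (2.23)³ = 3.591 N/C.
√(1 + 3cos²52°) = √(1 + 3·0.3790) = √2.1371 ≈ 1.4619.
E ≈ 3.591 × 1.462 = 5.250 N/C.

E ≈ 5.25 N/C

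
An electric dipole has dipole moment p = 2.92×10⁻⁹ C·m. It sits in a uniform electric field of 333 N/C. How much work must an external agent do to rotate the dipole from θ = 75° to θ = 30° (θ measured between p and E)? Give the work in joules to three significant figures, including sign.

W ≈ -5.90×10⁻⁷ J

W_ext = ΔU = U(θ₂) − U(θ₁) = −pE cosθ₂ − (−pE cosθ₁) = pE(cosθ₁ − cosθ₂).
W = (2.92×10⁻⁹)(333)·(cos75° − cos30°) = (9.724×10⁻⁷)·(-0.6072) = -5.904×10⁻⁷ J.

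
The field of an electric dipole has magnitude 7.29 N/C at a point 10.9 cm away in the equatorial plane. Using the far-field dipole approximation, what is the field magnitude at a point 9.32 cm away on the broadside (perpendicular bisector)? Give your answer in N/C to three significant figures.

E ≈ 11.7 N/C

Dipole fields scale as 1/r³ in the far field; the geometry is the same at both points.
E₂ = E₁ · (r₁/r₂)³ = 7.29 · (10.9/9.32)³.
(r₁/r₂)³ = (1.17)³ = 1.6.
E₂ ≈ 11.66 N/C.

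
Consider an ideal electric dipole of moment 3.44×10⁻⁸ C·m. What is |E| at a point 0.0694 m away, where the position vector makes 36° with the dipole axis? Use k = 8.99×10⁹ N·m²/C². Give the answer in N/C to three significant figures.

At angle θ the dipole field magnitude is E = (kp/r³)·√(1 + 3cos²θ).
kp/r³ = (8.99×10⁹)(3.44×10⁻⁸) / (0.0694)³ = 9.252×10⁵ N/C.
√(1 + 3cos²36°) = √(1 + 3·0.6545) = √2.9635 ≈ 1.7215.
E ≈ 9.252×10⁵ × 1.721 = 1.593×10⁶ N/C.

E ≈ 1.59×10⁶ N/C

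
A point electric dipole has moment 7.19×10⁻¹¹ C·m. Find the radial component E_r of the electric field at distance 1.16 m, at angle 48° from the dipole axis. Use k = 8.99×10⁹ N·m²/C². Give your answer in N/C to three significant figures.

E_r ≈ 0.554 N/C

For a dipole, E_r = (2kp cosθ)/r³.
kp/r³ = (8.99×10⁹)(7.19×10⁻¹¹)/(1.16)³ = 0.4141 N/C.
E_r = 2·0.4141·cos48° = 0.5542 N/C.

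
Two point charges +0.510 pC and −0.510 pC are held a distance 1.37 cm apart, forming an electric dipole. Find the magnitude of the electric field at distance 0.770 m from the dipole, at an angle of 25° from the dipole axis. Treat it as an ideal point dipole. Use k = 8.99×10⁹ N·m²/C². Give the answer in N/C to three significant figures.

E ≈ 2.56×10⁻⁴ N/C

Dipole moment p = qd = (5.10×10⁻¹³ C)(0.0137 m) = 6.987×10⁻¹⁵ C·m.
At angle θ the dipole field magnitude is E = (kp/r³)·√(1 + 3cos²θ).
kp/r³ = (8.99×10⁹)(6.987×10⁻¹⁵) / (0.770)³ = 1.376×10⁻⁴ N/C.
√(1 + 3cos²25°) = √(1 + 3·0.8214) = √3.4642 ≈ 1.8612.
E ≈ 1.376×10⁻⁴ × 1.861 = 2.561×10⁻⁴ N/C.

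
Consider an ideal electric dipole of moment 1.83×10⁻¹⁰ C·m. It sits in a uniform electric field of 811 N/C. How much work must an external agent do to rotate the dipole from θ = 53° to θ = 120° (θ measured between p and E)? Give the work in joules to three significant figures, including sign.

W ≈ 1.64×10⁻⁷ J

W_ext = ΔU = U(θ₂) − U(θ₁) = −pE cosθ₂ − (−pE cosθ₁) = pE(cosθ₁ − cosθ₂).
W = (1.83×10⁻¹⁰)(811)·(cos53° − cos120°) = (1.484×10⁻⁷)·(+1.1018) = 1.635×10⁻⁷ J.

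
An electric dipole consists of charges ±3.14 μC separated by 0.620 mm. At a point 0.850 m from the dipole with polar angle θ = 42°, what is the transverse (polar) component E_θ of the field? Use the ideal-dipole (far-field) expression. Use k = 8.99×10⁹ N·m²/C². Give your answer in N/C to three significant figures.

Dipole moment p = qd = (3.14×10⁻⁶ C)(6.20×10⁻⁴ m) = 1.947×10⁻⁹ C·m.
For a dipole, E_θ = (kp sinθ)/r³.
kp/r³ = (8.99×10⁹)(1.947×10⁻⁹)/(0.850)³ = 28.50 N/C.
E_θ = 28.50·sin42° = 19.07 N/C.

E_θ ≈ 19.1 N/C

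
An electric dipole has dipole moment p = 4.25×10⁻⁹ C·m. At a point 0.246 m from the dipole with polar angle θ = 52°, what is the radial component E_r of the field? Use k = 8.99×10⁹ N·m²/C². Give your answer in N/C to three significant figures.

For a dipole, E_r = (2kp cosθ)/r³.
kp/r³ = (8.99×10⁹)(4.25×10⁻⁹)/(0.246)³ = 2567 N/C.
E_r = 2·2567·cos52° = 3160 N/C.

E_r ≈ 3160 N/C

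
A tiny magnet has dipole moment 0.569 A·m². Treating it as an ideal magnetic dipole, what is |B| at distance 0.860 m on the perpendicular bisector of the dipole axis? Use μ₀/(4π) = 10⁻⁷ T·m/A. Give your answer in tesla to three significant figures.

In the equatorial plane B = (μ₀/4π)·m/r³ (half the axial value).
B = (10⁻⁷)·(0.569) / (0.860)³ = 8.946×10⁻⁸ T.

B ≈ 8.95×10⁻⁸ T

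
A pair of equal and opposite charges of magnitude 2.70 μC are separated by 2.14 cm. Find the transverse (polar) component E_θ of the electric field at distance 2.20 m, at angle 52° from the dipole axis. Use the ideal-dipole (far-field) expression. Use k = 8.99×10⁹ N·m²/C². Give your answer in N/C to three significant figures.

E_θ ≈ 38.4 N/C

Dipole moment p = qd = (2.70×10⁻⁶ C)(0.0214 m) = 5.778×10⁻⁸ C·m.
For a dipole, E_θ = (kp sinθ)/r³.
kp/r³ = (8.99×10⁹)(5.778×10⁻⁸)/(2.20)³ = 48.78 N/C.
E_θ = 48.78·sin52° = 38.44 N/C.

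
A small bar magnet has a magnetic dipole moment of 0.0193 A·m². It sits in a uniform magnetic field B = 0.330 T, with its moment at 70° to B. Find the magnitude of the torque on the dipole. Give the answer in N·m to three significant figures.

Torque on a magnetic dipole: τ = mB sinθ.
τ = (0.0193)(0.330)·sin70° = 0.005985 N·m.

τ ≈ 0.00598 N·m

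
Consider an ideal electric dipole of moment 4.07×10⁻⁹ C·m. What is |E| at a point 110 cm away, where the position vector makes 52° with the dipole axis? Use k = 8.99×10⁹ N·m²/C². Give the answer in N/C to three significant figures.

E ≈ 40.2 N/C

At angle θ the dipole field magnitude is E = (kp/r³)·√(1 + 3cos²θ).
kp/r³ = (8.99×10⁹)(4.07×10⁻⁹) / (1.10)³ = 27.49 N/C.
√(1 + 3cos²52°) = √(1 + 3·0.3790) = √2.1371 ≈ 1.4619.
E ≈ 27.49 × 1.462 = 40.19 N/C.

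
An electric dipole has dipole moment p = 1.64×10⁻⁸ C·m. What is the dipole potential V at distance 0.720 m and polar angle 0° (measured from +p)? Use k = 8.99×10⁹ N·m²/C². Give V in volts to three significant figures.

The dipole potential is V = kp cosθ / r².
V = (8.99×10⁹)(1.64×10⁻⁸)·cos0° / (0.720)² = 284.4 V.

V ≈ 284 V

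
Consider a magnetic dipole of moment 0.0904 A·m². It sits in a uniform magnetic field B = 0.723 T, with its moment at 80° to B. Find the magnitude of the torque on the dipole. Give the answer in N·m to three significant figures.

τ ≈ 0.0644 N·m

Torque on a magnetic dipole: τ = mB sinθ.
τ = (0.0904)(0.723)·sin80° = 0.06437 N·m.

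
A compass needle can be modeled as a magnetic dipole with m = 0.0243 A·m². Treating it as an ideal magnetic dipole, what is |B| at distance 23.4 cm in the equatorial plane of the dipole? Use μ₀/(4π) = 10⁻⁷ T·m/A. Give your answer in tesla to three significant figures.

In the equatorial plane B = (μ₀/4π)·m/r³ (half the axial value).
B = (10⁻⁷)·(0.0243) / (0.234)³ = 1.897×10⁻⁷ T.

B ≈ 1.90×10⁻⁷ T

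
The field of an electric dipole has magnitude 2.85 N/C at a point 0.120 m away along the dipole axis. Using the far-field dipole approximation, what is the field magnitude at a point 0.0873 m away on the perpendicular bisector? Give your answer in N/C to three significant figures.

E ≈ 3.70 N/C

Dipole fields scale as 1/r³ in the far field.
The axial field is twice the equatorial field at the same r, so the geometry factor is 1/2.
E₂ = E₁ · (1/2) · (r₁/r₂)³ = 2.85 · 0.5 · (0.120/0.0873)³.
(r₁/r₂)³ = (1.375)³ = 2.597.
E₂ ≈ 3.701 N/C.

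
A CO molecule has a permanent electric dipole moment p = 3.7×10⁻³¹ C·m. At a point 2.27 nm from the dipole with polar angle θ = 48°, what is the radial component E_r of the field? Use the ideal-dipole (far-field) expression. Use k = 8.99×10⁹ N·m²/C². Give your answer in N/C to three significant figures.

For a dipole, E_r = (2kp cosθ)/r³.
kp/r³ = (8.99×10⁹)(3.70×10⁻³¹)/(2.27×10⁻⁹)³ = 2.844×10⁵ N/C.
E_r = 2·2.844×10⁵·cos48° = 3.806×10⁵ N/C.

E_r ≈ 3.81×10⁵ N/C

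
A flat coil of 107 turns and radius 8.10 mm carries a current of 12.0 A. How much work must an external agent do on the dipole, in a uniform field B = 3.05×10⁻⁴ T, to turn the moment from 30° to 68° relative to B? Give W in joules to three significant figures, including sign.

m = NIA = NIπa² = 107·(12.0)·π·(0.00810)² = 0.2647 A·m².
W_ext = ΔU = −mB cosθ₂ + mB cosθ₁ = mB(cosθ₁ − cosθ₂).
W = (0.2647)(3.05×10⁻⁴)·(cos30° − cos68°) = (8.073×10⁻⁵)·(+0.4914) = 3.967×10⁻⁵ J.

W ≈ 3.97×10⁻⁵ J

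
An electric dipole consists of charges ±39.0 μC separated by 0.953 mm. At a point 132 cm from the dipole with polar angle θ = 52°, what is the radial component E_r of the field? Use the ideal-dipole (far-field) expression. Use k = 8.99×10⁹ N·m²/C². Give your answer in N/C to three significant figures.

E_r ≈ 179 N/C

Dipole moment p = qd = (3.90×10⁻⁵ C)(9.53×10⁻⁴ m) = 3.717×10⁻⁸ C·m.
For a dipole, E_r = (2kp cosθ)/r³.
kp/r³ = (8.99×10⁹)(3.717×10⁻⁸)/(1.32)³ = 145.3 N/C.
E_r = 2·145.3·cos52° = 178.9 N/C.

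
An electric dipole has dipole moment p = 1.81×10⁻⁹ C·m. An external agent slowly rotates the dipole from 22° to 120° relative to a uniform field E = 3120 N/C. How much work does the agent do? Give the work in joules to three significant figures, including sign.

W_ext = ΔU = U(θ₂) − U(θ₁) = −pE cosθ₂ − (−pE cosθ₁) = pE(cosθ₁ − cosθ₂).
W = (1.81×10⁻⁹)(3120)·(cos22° − cos120°) = (5.647×10⁻⁶)·(+1.4272) = 8.060×10⁻⁶ J.

W ≈ 8.06×10⁻⁶ J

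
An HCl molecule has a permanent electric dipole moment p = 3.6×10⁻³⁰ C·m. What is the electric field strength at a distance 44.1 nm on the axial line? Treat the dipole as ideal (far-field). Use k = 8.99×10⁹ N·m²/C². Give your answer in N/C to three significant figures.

On the dipole axis E = 2kp/r³.
E = 2·(8.99×10⁹)(3.60×10⁻³⁰) / (4.41×10⁻⁸)³ = 754.7 N/C.

E ≈ 755 N/C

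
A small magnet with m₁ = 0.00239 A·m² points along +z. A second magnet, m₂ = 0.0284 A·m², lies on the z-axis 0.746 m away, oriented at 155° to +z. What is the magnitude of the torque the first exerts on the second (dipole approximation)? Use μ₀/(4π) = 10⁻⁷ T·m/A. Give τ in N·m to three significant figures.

τ ≈ 1.38×10⁻¹¹ N·m

Dipole B is on the axis of dipole A, so B₁ there is axial: B₁ = (μ₀/4π)·2m₁/r³ along +z.
B₁ = 2(10⁻⁷)(0.00239)/(0.746)³ = 1.151×10⁻⁹ T.
τ = m₂ B₁ sinθ.
τ = (0.0284)(1.151×10⁻⁹)·sin155° = 1.382×10⁻¹¹ N·m.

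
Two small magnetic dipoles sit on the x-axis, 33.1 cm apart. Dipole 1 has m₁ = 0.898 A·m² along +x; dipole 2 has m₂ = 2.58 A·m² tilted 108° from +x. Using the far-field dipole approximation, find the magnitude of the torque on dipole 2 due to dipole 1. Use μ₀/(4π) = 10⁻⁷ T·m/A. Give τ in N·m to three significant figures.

Dipole B is on the axis of dipole A, so B₁ there is axial: B₁ = (μ₀/4π)·2m₁/r³ along +x.
B₁ = 2(10⁻⁷)(0.898)/(0.331)³ = 4.952×10⁻⁶ T.
τ = m₂ B₁ sinθ.
τ = (2.58)(4.952×10⁻⁶)·sin108° = 1.215×10⁻⁵ N·m.

τ ≈ 1.22×10⁻⁵ N·m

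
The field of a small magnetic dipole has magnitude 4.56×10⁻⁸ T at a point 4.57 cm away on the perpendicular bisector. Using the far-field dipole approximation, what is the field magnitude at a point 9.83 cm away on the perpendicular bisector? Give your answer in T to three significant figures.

B ≈ 4.58×10⁻⁹ T

Dipole fields scale as 1/r³ in the far field; the geometry is the same at both points.
B₂ = B₁ · (r₁/r₂)³ = 4.56×10⁻⁸ · (4.57/9.83)³.
(r₁/r₂)³ = (0.4649)³ = 0.1005.
B₂ ≈ 4.582×10⁻⁹ T.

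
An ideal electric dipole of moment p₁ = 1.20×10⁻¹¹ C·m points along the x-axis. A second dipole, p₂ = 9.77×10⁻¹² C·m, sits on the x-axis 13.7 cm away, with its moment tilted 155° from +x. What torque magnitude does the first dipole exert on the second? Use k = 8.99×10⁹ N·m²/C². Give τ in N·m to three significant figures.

The second dipole sits on the axis of the first, so the field there is axial: E₁ = 2kp₁/r³ along +x.
E₁ = 2(8.99×10⁹)(1.20×10⁻¹¹)/(0.137)³ = 83.91 N/C.
Torque on the second dipole: τ = p₂ E₁ sinθ.
τ = (9.77×10⁻¹²)(83.91)·sin155° = 3.465×10⁻¹⁰ N·m.

τ ≈ 3.46×10⁻¹⁰ N·m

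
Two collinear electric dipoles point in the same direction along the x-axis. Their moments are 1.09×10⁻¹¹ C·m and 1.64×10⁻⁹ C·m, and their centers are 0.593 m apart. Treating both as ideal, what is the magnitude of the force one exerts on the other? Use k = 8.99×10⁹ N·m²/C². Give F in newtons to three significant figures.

F ≈ 7.80×10⁻⁹ N

On-axis field of dipole 1 at distance r: E = 2kp₁/r³. Force on dipole 2 is F = p₂·dE/dr (gradient along axis).
dE/dr = −6kp₁/r⁴, so |F| = 6kp₁p₂/r⁴ (attractive for aligned moments).
F = 6(8.99×10⁹)(1.09×10⁻¹¹)(1.64×10⁻⁹)/(0.593)⁴ = 7.798×10⁻⁹ N.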